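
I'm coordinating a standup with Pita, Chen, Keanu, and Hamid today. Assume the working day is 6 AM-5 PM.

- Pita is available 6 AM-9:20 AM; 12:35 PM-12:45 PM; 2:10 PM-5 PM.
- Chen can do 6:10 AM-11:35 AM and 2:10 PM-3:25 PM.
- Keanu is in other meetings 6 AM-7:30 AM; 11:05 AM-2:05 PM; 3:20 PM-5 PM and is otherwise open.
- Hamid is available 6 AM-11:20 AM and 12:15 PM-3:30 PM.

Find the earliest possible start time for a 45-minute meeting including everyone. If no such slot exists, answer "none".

07:30

Pita free: 06:00-09:20, 12:35-12:45, 14:10-17:00.
Chen free: 06:10-11:35, 14:10-15:25.
Keanu free: 07:30-11:05, 14:05-15:20 (invert busy blocks within the working day).
Hamid free: 06:00-11:20, 12:15-15:30.
Pita ∩ Chen: 06:10-09:20, 14:10-15:25.
Pita ∩ Chen ∩ Keanu: 07:30-09:20, 14:10-15:20.
Pita ∩ Chen ∩ Keanu ∩ Hamid: 07:30-09:20, 14:10-15:20.
The first common window of at least 45 minutes is 07:30-09:20, so the earliest start is 07:30.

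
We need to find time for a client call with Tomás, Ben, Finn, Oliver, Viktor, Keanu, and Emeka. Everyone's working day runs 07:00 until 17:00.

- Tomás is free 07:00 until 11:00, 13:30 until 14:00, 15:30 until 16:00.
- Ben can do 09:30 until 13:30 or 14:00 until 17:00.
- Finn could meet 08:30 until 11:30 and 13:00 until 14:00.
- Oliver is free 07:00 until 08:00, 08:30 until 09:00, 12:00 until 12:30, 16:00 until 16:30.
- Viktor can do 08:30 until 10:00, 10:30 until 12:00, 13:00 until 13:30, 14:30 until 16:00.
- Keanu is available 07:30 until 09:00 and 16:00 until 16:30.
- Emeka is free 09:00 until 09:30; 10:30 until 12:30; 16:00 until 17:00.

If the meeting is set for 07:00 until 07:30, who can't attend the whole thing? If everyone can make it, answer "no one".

Ben, Emeka, Finn, Keanu, Viktor

Tomás: free for 07:00-07:30. Ben: not fully free for 07:00-07:30. Finn: not fully free for 07:00-07:30. Oliver: free for 07:00-07:30. Viktor: not fully free for 07:00-07:30. Keanu: not fully free for 07:00-07:30. Emeka: not fully free for 07:00-07:30.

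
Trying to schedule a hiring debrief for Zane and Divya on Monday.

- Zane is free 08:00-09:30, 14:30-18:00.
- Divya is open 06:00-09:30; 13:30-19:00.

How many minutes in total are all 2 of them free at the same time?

Zane ∩ Divya: 08:00-09:30, 14:30-18:00.
Summing the common windows: 90 + 210 = 300 minutes.

300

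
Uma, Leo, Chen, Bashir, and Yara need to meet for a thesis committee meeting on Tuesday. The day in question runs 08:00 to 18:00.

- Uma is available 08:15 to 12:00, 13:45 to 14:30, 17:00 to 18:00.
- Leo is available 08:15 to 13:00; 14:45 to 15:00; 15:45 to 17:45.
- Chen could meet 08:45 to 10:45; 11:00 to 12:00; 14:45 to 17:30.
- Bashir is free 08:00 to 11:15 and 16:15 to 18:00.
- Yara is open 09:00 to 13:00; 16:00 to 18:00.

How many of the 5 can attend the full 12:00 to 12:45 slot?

2

Leo and Yara can make the full 12:00-12:45 slot — that's 2.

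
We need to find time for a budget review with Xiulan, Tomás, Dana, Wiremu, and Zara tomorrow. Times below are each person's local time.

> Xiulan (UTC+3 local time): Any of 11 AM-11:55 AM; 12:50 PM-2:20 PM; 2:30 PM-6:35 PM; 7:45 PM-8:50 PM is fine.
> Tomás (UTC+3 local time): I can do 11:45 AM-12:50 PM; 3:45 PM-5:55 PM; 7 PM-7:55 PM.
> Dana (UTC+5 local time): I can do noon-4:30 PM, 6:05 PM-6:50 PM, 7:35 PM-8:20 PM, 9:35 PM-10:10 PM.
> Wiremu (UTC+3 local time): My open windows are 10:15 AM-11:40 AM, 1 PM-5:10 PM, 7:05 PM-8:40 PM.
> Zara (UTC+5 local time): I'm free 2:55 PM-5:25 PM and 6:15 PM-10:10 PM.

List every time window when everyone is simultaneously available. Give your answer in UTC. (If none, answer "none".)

13:15-13:50, 16:45-16:55

Xiulan in UTC: 08:00-08:55, 09:50-11:20, 11:30-15:35, 16:45-17:50 (subtract 3h to convert from UTC+3).
Tomás in UTC: 08:45-09:50, 12:45-14:55, 16:00-16:55 (subtract 3h to convert from UTC+3).
Dana in UTC: 07:00-11:30, 13:05-13:50, 14:35-15:20, 16:35-17:10 (subtract 5h to convert from UTC+5).
Wiremu in UTC: 07:15-08:40, 10:00-14:10, 16:05-17:40 (subtract 3h to convert from UTC+3).
Zara in UTC: 09:55-12:25, 13:15-17:10 (subtract 5h to convert from UTC+5).
Xiulan ∩ Tomás: 08:45-08:55, 12:45-14:55, 16:45-16:55.
Xiulan ∩ Tomás ∩ Dana: 08:45-08:55, 13:05-13:50, 14:35-14:55, 16:45-16:55.
Xiulan ∩ Tomás ∩ Dana ∩ Wiremu: 13:05-13:50, 16:45-16:55.
Xiulan ∩ Tomás ∩ Dana ∩ Wiremu ∩ Zara: 13:15-13:50, 16:45-16:55.
Those are the intersection windows.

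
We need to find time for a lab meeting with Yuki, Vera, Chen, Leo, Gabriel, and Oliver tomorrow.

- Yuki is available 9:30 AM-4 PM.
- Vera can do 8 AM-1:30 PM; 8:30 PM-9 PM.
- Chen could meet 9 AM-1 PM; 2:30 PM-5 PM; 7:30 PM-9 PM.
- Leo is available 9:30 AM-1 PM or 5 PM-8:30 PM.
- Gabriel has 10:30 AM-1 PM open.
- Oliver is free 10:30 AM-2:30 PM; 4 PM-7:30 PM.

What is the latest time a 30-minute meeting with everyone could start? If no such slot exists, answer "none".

12:30

Yuki ∩ Vera: 09:30-13:30.
Yuki ∩ Vera ∩ Chen: 09:30-13:00.
Yuki ∩ Vera ∩ Chen ∩ Leo: 09:30-13:00.
Yuki ∩ Vera ∩ Chen ∩ Leo ∩ Gabriel: 10:30-13:00.
Yuki ∩ Vera ∩ Chen ∩ Leo ∩ Gabriel ∩ Oliver: 10:30-13:00.
The last common window of at least 30 minutes is 10:30-13:00; a 30-minute meeting can start as late as 12:30 and still end by 13:00.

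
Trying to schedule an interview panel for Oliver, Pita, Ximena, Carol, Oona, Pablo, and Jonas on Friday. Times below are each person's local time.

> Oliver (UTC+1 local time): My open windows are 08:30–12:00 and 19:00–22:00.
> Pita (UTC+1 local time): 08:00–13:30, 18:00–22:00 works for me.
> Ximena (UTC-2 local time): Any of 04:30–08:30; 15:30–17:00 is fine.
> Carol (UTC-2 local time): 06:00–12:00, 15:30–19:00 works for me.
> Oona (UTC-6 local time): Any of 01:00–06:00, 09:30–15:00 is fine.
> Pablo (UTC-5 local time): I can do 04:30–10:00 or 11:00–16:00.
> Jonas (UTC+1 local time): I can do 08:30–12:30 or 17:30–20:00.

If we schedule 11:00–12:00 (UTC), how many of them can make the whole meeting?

4

Oliver in UTC: 07:30-11:00, 18:00-21:00 (subtract 1h to convert from UTC+1).
Pita in UTC: 07:00-12:30, 17:00-21:00 (subtract 1h to convert from UTC+1).
Ximena in UTC: 06:30-10:30, 17:30-19:00 (add 2h to convert from UTC-2).
Carol in UTC: 08:00-14:00, 17:30-21:00 (add 2h to convert from UTC-2).
Oona in UTC: 07:00-12:00, 15:30-21:00 (add 6h to convert from UTC-6).
Pablo in UTC: 09:30-15:00, 16:00-21:00 (add 5h to convert from UTC-5).
Jonas in UTC: 07:30-11:30, 16:30-19:00 (subtract 1h to convert from UTC+1).
Pita, Carol, Oona, and Pablo can make the full 11:00-12:00 slot — that's 4.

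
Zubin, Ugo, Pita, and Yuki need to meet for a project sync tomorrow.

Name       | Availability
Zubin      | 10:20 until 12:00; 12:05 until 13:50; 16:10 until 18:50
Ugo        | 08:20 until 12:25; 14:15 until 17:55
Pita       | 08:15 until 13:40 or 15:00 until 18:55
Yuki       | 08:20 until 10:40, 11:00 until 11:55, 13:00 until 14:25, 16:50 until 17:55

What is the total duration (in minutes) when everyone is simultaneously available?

140

Zubin ∩ Ugo: 10:20-12:00, 12:05-12:25, 16:10-17:55.
Zubin ∩ Ugo ∩ Pita: 10:20-12:00, 12:05-12:25, 16:10-17:55.
Zubin ∩ Ugo ∩ Pita ∩ Yuki: 10:20-10:40, 11:00-11:55, 16:50-17:55.
Summing the common windows: 20 + 55 + 65 = 140 minutes.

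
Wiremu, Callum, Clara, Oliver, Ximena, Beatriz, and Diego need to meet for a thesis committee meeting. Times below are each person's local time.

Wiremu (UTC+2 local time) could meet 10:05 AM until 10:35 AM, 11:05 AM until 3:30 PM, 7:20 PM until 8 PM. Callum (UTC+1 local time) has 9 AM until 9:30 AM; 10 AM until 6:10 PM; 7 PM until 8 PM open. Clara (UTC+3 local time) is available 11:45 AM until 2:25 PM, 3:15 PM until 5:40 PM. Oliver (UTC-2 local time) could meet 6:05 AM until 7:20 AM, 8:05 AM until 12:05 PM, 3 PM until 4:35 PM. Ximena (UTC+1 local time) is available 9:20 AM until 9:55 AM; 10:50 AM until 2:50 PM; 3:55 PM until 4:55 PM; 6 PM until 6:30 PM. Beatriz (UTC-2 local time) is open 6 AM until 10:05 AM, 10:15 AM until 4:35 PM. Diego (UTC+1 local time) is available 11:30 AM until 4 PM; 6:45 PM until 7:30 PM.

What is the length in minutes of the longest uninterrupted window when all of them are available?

Wiremu in UTC: 08:05-08:35, 09:05-13:30, 17:20-18:00 (subtract 2h to convert from UTC+2).
Callum in UTC: 08:00-08:30, 09:00-17:10, 18:00-19:00 (subtract 1h to convert from UTC+1).
Clara in UTC: 08:45-11:25, 12:15-14:40 (subtract 3h to convert from UTC+3).
Oliver in UTC: 08:05-09:20, 10:05-14:05, 17:00-18:35 (add 2h to convert from UTC-2).
Ximena in UTC: 08:20-08:55, 09:50-13:50, 14:55-15:55, 17:00-17:30 (subtract 1h to convert from UTC+1).
Beatriz in UTC: 08:00-12:05, 12:15-18:35 (add 2h to convert from UTC-2).
Diego in UTC: 10:30-15:00, 17:45-18:30 (subtract 1h to convert from UTC+1).
Wiremu ∩ Callum: 08:05-08:30, 09:05-13:30.
Wiremu ∩ Callum ∩ Clara: 09:05-11:25, 12:15-13:30.
Wiremu ∩ Callum ∩ Clara ∩ Oliver: 09:05-09:20, 10:05-11:25, 12:15-13:30.
Wiremu ∩ Callum ∩ Clara ∩ Oliver ∩ Ximena: 10:05-11:25, 12:15-13:30.
Wiremu ∩ Callum ∩ Clara ∩ Oliver ∩ Ximena ∩ Beatriz: 10:05-11:25, 12:15-13:30.
Wiremu ∩ Callum ∩ Clara ∩ Oliver ∩ Ximena ∩ Beatriz ∩ Diego: 10:30-11:25, 12:15-13:30.
The longest is 12:15-13:30 at 75 minutes.

75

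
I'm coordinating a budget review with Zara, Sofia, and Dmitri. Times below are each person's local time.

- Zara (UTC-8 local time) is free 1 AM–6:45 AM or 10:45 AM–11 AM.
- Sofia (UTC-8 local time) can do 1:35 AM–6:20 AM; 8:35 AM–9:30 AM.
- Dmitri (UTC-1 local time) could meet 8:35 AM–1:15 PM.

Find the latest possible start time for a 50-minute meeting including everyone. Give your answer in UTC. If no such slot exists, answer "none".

13:25

Zara in UTC: 09:00-14:45, 18:45-19:00 (add 8h to convert from UTC-8).
Sofia in UTC: 09:35-14:20, 16:35-17:30 (add 8h to convert from UTC-8).
Dmitri in UTC: 09:35-14:15 (add 1h to convert from UTC-1).
Zara ∩ Sofia: 09:35-14:20.
Zara ∩ Sofia ∩ Dmitri: 09:35-14:15.
So the common availability across everyone is 09:35-14:15.
The last common window of at least 50 minutes is 09:35-14:15; a 50-minute meeting can start as late as 13:25 and still end by 14:15.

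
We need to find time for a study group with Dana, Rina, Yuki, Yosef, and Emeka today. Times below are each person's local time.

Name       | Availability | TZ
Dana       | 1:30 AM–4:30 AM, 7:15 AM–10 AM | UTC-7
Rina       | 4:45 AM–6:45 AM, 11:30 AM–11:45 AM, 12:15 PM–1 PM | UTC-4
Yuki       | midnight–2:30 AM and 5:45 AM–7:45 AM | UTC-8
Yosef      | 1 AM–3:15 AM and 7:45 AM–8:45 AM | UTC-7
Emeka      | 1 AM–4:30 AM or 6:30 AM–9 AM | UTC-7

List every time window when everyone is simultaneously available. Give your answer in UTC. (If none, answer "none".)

08:45-10:15, 15:30-15:45

Dana in UTC: 08:30-11:30, 14:15-17:00 (add 7h to convert from UTC-7).
Rina in UTC: 08:45-10:45, 15:30-15:45, 16:15-17:00 (add 4h to convert from UTC-4).
Yuki in UTC: 08:00-10:30, 13:45-15:45 (add 8h to convert from UTC-8).
Yosef in UTC: 08:00-10:15, 14:45-15:45 (add 7h to convert from UTC-7).
Emeka in UTC: 08:00-11:30, 13:30-16:00 (add 7h to convert from UTC-7).
Dana ∩ Rina: 08:45-10:45, 15:30-15:45, 16:15-17:00.
Dana ∩ Rina ∩ Yuki: 08:45-10:30, 15:30-15:45.
Dana ∩ Rina ∩ Yuki ∩ Yosef: 08:45-10:15, 15:30-15:45.
Dana ∩ Rina ∩ Yuki ∩ Yosef ∩ Emeka: 08:45-10:15, 15:30-15:45.
Those are the intersection windows.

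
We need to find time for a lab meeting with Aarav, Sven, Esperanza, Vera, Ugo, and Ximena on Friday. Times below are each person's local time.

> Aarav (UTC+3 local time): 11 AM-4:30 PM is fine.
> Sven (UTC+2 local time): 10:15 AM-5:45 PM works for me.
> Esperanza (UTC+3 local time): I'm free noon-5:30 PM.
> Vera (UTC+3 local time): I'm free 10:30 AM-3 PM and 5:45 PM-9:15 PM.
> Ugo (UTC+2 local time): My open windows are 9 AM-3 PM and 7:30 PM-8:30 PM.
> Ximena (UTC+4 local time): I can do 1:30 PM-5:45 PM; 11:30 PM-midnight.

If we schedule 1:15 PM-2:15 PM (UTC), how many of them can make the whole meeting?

2

Aarav in UTC: 08:00-13:30 (subtract 3h to convert from UTC+3).
Sven in UTC: 08:15-15:45 (subtract 2h to convert from UTC+2).
Esperanza in UTC: 09:00-14:30 (subtract 3h to convert from UTC+3).
Vera in UTC: 07:30-12:00, 14:45-18:15 (subtract 3h to convert from UTC+3).
Ugo in UTC: 07:00-13:00, 17:30-18:30 (subtract 2h to convert from UTC+2).
Ximena in UTC: 09:30-13:45, 19:30-20:00 (subtract 4h to convert from UTC+4).
Sven and Esperanza can make the full 13:15-14:15 slot — that's 2.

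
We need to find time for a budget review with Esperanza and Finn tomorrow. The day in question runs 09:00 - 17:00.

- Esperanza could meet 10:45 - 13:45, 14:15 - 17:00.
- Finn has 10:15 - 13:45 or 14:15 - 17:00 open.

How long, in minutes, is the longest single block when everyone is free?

180

Esperanza ∩ Finn: 10:45-13:45, 14:15-17:00.
The longest is 10:45-13:45 at 180 minutes.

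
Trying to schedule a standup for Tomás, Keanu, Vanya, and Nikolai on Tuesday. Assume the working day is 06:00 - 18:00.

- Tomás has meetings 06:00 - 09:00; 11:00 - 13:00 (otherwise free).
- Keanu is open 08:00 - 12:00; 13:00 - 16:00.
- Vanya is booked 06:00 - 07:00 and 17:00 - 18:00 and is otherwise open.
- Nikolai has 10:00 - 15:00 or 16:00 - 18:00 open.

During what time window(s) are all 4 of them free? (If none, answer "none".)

Tomás free: 09:00-11:00, 13:00-18:00 (invert busy blocks within the working day).
Keanu free: 08:00-12:00, 13:00-16:00.
Vanya free: 07:00-17:00 (invert busy blocks within the working day).
Nikolai free: 10:00-15:00, 16:00-18:00.
Tomás ∩ Keanu: 09:00-11:00, 13:00-16:00.
Tomás ∩ Keanu ∩ Vanya: 09:00-11:00, 13:00-16:00.
Tomás ∩ Keanu ∩ Vanya ∩ Nikolai: 10:00-11:00, 13:00-15:00.

10:00-11:00, 13:00-15:00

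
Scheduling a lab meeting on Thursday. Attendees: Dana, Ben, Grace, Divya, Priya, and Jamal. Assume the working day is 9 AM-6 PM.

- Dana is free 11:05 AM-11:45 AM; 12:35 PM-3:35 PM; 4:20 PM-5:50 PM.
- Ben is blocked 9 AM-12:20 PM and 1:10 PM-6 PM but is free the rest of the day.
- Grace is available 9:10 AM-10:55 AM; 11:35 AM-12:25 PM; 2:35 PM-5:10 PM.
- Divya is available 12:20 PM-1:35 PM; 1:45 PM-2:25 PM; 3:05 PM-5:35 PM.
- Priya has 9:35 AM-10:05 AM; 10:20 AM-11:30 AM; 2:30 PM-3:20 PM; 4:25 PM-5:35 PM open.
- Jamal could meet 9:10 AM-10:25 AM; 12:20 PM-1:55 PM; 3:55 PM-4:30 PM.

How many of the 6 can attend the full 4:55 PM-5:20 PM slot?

3

Dana free: 11:05-11:45, 12:35-15:35, 16:20-17:50.
Ben free: 12:20-13:10 (invert busy blocks within the working day).
Grace free: 09:10-10:55, 11:35-12:25, 14:35-17:10.
Divya free: 12:20-13:35, 13:45-14:25, 15:05-17:35.
Priya free: 09:35-10:05, 10:20-11:30, 14:30-15:20, 16:25-17:35.
Jamal free: 09:10-10:25, 12:20-13:55, 15:55-16:30.
Dana, Divya, and Priya can make the full 16:55-17:20 slot — that's 3.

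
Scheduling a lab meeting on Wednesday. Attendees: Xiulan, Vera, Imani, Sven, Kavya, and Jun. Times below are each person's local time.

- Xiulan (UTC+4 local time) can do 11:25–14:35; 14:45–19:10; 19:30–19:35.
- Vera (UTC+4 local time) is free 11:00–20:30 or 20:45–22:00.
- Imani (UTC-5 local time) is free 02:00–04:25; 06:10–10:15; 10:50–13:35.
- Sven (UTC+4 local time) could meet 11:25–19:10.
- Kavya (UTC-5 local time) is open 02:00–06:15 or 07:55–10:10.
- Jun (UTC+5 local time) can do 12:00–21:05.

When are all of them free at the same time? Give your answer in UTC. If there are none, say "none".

07:25-09:25, 11:10-11:15, 12:55-15:10

Xiulan in UTC: 07:25-10:35, 10:45-15:10, 15:30-15:35 (subtract 4h to convert from UTC+4).
Vera in UTC: 07:00-16:30, 16:45-18:00 (subtract 4h to convert from UTC+4).
Imani in UTC: 07:00-09:25, 11:10-15:15, 15:50-18:35 (add 5h to convert from UTC-5).
Sven in UTC: 07:25-15:10 (subtract 4h to convert from UTC+4).
Kavya in UTC: 07:00-11:15, 12:55-15:10 (add 5h to convert from UTC-5).
Jun in UTC: 07:00-16:05 (subtract 5h to convert from UTC+5).
Xiulan ∩ Vera: 07:25-10:35, 10:45-15:10, 15:30-15:35.
Xiulan ∩ Vera ∩ Imani: 07:25-09:25, 11:10-15:10.
Xiulan ∩ Vera ∩ Imani ∩ Sven: 07:25-09:25, 11:10-15:10.
Xiulan ∩ Vera ∩ Imani ∩ Sven ∩ Kavya: 07:25-09:25, 11:10-11:15, 12:55-15:10.
Xiulan ∩ Vera ∩ Imani ∩ Sven ∩ Kavya ∩ Jun: 07:25-09:25, 11:10-11:15, 12:55-15:10.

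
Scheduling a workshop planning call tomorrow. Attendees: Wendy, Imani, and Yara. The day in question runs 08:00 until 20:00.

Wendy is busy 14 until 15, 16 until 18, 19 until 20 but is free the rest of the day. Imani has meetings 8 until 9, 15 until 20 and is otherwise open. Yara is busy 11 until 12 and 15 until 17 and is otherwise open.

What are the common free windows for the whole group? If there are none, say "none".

09:00-11:00, 12:00-14:00

Wendy free: 08:00-14:00, 15:00-16:00, 18:00-19:00 (invert busy blocks within the working day).
Imani free: 09:00-15:00 (invert busy blocks within the working day).
Yara free: 08:00-11:00, 12:00-15:00, 17:00-20:00 (invert busy blocks within the working day).
Wendy ∩ Imani: 09:00-14:00.
Wendy ∩ Imani ∩ Yara: 09:00-11:00, 12:00-14:00.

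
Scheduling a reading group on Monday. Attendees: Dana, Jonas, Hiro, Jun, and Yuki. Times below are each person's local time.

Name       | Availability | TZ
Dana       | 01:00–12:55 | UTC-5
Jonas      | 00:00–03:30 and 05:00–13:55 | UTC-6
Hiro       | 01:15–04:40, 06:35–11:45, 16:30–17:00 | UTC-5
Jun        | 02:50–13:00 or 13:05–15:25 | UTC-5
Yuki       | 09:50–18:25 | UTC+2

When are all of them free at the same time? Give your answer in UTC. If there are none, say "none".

07:50-09:30, 11:35-16:25

Dana in UTC: 06:00-17:55 (add 5h to convert from UTC-5).
Jonas in UTC: 06:00-09:30, 11:00-19:55 (add 6h to convert from UTC-6).
Hiro in UTC: 06:15-09:40, 11:35-16:45, 21:30-22:00 (add 5h to convert from UTC-5).
Jun in UTC: 07:50-18:00, 18:05-20:25 (add 5h to convert from UTC-5).
Yuki in UTC: 07:50-16:25 (subtract 2h to convert from UTC+2).
Dana ∩ Jonas: 06:00-09:30, 11:00-17:55.
Dana ∩ Jonas ∩ Hiro: 06:15-09:30, 11:35-16:45.
Dana ∩ Jonas ∩ Hiro ∩ Jun: 07:50-09:30, 11:35-16:45.
Dana ∩ Jonas ∩ Hiro ∩ Jun ∩ Yuki: 07:50-09:30, 11:35-16:25.
Those are the intersection windows.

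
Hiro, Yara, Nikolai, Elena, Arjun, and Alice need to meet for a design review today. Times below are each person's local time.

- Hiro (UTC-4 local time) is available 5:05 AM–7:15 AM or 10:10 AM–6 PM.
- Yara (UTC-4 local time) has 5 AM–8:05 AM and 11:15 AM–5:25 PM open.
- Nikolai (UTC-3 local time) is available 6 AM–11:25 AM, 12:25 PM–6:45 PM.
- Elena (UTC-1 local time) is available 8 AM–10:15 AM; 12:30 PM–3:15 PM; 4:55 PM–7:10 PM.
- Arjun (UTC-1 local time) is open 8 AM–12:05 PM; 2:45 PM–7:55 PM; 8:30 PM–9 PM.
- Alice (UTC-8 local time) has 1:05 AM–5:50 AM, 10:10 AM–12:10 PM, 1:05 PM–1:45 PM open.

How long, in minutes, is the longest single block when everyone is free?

Hiro in UTC: 09:05-11:15, 14:10-22:00 (add 4h to convert from UTC-4).
Yara in UTC: 09:00-12:05, 15:15-21:25 (add 4h to convert from UTC-4).
Nikolai in UTC: 09:00-14:25, 15:25-21:45 (add 3h to convert from UTC-3).
Elena in UTC: 09:00-11:15, 13:30-16:15, 17:55-20:10 (add 1h to convert from UTC-1).
Arjun in UTC: 09:00-13:05, 15:45-20:55, 21:30-22:00 (add 1h to convert from UTC-1).
Alice in UTC: 09:05-13:50, 18:10-20:10, 21:05-21:45 (add 8h to convert from UTC-8).
Hiro ∩ Yara: 09:05-11:15, 15:15-21:25.
Hiro ∩ Yara ∩ Nikolai: 09:05-11:15, 15:25-21:25.
Hiro ∩ Yara ∩ Nikolai ∩ Elena: 09:05-11:15, 15:25-16:15, 17:55-20:10.
Hiro ∩ Yara ∩ Nikolai ∩ Elena ∩ Arjun: 09:05-11:15, 15:45-16:15, 17:55-20:10.
Hiro ∩ Yara ∩ Nikolai ∩ Elena ∩ Arjun ∩ Alice: 09:05-11:15, 18:10-20:10.
The longest is 09:05-11:15 at 130 minutes.

130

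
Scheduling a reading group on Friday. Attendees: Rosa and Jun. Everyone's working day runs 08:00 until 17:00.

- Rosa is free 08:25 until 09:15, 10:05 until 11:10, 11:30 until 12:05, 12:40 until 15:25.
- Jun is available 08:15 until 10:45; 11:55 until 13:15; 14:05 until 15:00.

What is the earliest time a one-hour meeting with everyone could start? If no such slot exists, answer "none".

none

Rosa ∩ Jun: 08:25-09:15, 10:05-10:45, 11:55-12:05, 12:40-13:15, 14:05-15:00.
Those are the intersection windows.
No common window is at least 60 minutes long.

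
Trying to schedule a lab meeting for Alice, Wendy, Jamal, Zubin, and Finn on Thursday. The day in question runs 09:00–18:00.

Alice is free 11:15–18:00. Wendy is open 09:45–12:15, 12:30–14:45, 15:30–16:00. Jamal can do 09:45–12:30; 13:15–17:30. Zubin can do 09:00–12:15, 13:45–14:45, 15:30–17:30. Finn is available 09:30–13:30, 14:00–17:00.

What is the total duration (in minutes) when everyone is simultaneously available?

135

Alice ∩ Wendy: 11:15-12:15, 12:30-14:45, 15:30-16:00.
Alice ∩ Wendy ∩ Jamal: 11:15-12:15, 13:15-14:45, 15:30-16:00.
Alice ∩ Wendy ∩ Jamal ∩ Zubin: 11:15-12:15, 13:45-14:45, 15:30-16:00.
Alice ∩ Wendy ∩ Jamal ∩ Zubin ∩ Finn: 11:15-12:15, 14:00-14:45, 15:30-16:00.
Summing the common windows: 60 + 45 + 30 = 135 minutes.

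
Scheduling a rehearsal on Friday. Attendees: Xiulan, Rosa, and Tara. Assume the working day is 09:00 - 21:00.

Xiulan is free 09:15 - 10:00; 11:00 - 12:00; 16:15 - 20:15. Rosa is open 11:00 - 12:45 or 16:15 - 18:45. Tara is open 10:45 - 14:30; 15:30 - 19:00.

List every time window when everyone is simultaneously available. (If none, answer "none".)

11:00-12:00, 16:15-18:45

Xiulan ∩ Rosa: 11:00-12:00, 16:15-18:45.
Xiulan ∩ Rosa ∩ Tara: 11:00-12:00, 16:15-18:45.
Those are the intersection windows.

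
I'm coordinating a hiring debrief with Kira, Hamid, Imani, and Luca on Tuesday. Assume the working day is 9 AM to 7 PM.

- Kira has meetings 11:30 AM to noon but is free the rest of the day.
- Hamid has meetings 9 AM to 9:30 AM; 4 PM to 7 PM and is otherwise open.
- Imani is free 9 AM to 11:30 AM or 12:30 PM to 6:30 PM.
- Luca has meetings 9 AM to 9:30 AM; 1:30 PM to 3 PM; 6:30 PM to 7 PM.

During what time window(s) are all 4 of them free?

Kira free: 09:00-11:30, 12:00-19:00 (invert busy blocks within the working day).
Hamid free: 09:30-16:00 (invert busy blocks within the working day).
Imani free: 09:00-11:30, 12:30-18:30.
Luca free: 09:30-13:30, 15:00-18:30 (invert busy blocks within the working day).
Kira ∩ Hamid: 09:30-11:30, 12:00-16:00.
Kira ∩ Hamid ∩ Imani: 09:30-11:30, 12:30-16:00.
Kira ∩ Hamid ∩ Imani ∩ Luca: 09:30-11:30, 12:30-13:30, 15:00-16:00.
So the common availability across everyone is 09:30-11:30, 12:30-13:30, 15:00-16:00.

09:30-11:30, 12:30-13:30, 15:00-16:00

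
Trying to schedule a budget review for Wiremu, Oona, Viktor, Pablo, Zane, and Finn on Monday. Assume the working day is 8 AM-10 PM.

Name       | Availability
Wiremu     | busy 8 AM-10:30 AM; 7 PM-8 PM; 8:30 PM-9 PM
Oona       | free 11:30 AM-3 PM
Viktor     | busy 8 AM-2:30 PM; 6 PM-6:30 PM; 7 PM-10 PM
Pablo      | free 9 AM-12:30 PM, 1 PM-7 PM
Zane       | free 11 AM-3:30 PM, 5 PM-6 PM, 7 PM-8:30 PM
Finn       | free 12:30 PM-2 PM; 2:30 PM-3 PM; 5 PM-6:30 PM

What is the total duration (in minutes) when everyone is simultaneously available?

30

Wiremu free: 10:30-19:00, 20:00-20:30, 21:00-22:00 (invert busy blocks within the working day).
Oona free: 11:30-15:00.
Viktor free: 14:30-18:00, 18:30-19:00 (invert busy blocks within the working day).
Pablo free: 09:00-12:30, 13:00-19:00.
Zane free: 11:00-15:30, 17:00-18:00, 19:00-20:30.
Finn free: 12:30-14:00, 14:30-15:00, 17:00-18:30.
Wiremu ∩ Oona: 11:30-15:00.
Wiremu ∩ Oona ∩ Viktor: 14:30-15:00.
Wiremu ∩ Oona ∩ Viktor ∩ Pablo: 14:30-15:00.
Wiremu ∩ Oona ∩ Viktor ∩ Pablo ∩ Zane: 14:30-15:00.
Wiremu ∩ Oona ∩ Viktor ∩ Pablo ∩ Zane ∩ Finn: 14:30-15:00.
Those are the intersection windows.
That's a single block of 30 minutes.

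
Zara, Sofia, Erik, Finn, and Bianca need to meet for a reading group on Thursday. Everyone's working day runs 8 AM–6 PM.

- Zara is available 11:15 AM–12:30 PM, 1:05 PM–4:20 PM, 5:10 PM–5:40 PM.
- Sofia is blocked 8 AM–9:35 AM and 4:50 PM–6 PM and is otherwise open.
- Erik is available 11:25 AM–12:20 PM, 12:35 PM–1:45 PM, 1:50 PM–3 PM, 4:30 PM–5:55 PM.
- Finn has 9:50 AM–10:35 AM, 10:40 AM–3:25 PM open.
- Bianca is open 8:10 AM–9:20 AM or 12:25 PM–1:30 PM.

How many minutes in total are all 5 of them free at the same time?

Zara free: 11:15-12:30, 13:05-16:20, 17:10-17:40.
Sofia free: 09:35-16:50 (invert busy blocks within the working day).
Erik free: 11:25-12:20, 12:35-13:45, 13:50-15:00, 16:30-17:55.
Finn free: 09:50-10:35, 10:40-15:25.
Bianca free: 08:10-09:20, 12:25-13:30.
Zara ∩ Sofia: 11:15-12:30, 13:05-16:20.
Zara ∩ Sofia ∩ Erik: 11:25-12:20, 13:05-13:45, 13:50-15:00.
Zara ∩ Sofia ∩ Erik ∩ Finn: 11:25-12:20, 13:05-13:45, 13:50-15:00.
Zara ∩ Sofia ∩ Erik ∩ Finn ∩ Bianca: 13:05-13:30.
That's a single block of 25 minutes.

25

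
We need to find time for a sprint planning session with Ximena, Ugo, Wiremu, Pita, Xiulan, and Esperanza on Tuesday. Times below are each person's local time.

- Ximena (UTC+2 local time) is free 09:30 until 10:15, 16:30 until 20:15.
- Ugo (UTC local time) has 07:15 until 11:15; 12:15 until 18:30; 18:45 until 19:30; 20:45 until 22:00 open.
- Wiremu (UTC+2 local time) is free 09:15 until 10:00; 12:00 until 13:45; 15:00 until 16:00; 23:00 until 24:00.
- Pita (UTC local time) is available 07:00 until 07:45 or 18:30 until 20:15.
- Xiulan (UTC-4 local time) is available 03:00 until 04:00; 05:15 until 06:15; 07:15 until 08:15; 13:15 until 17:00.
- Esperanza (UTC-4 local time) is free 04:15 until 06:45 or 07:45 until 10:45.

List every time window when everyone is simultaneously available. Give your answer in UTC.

Ximena in UTC: 07:30-08:15, 14:30-18:15 (subtract 2h to convert from UTC+2).
Ugo in UTC: 07:15-11:15, 12:15-18:30, 18:45-19:30, 20:45-22:00.
Wiremu in UTC: 07:15-08:00, 10:00-11:45, 13:00-14:00, 21:00-22:00 (subtract 2h to convert from UTC+2).
Pita in UTC: 07:00-07:45, 18:30-20:15.
Xiulan in UTC: 07:00-08:00, 09:15-10:15, 11:15-12:15, 17:15-21:00 (add 4h to convert from UTC-4).
Esperanza in UTC: 08:15-10:45, 11:45-14:45 (add 4h to convert from UTC-4).
Ximena ∩ Ugo: 07:30-08:15, 14:30-18:15.
Ximena ∩ Ugo ∩ Wiremu: 07:30-08:00.
Ximena ∩ Ugo ∩ Wiremu ∩ Pita: 07:30-07:45.
Ximena ∩ Ugo ∩ Wiremu ∩ Pita ∩ Xiulan: 07:30-07:45.
Ximena ∩ Ugo ∩ Wiremu ∩ Pita ∩ Xiulan ∩ Esperanza: ∅.
There is no time when everyone is free.

none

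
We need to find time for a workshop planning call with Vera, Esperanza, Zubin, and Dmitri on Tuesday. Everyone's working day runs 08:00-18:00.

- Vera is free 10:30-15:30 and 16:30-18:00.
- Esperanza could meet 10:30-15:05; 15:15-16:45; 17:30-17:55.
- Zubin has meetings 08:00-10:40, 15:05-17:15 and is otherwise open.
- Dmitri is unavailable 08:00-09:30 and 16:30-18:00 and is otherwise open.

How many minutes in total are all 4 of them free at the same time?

265

Vera free: 10:30-15:30, 16:30-18:00.
Esperanza free: 10:30-15:05, 15:15-16:45, 17:30-17:55.
Zubin free: 10:40-15:05, 17:15-18:00 (invert busy blocks within the working day).
Dmitri free: 09:30-16:30 (invert busy blocks within the working day).
Vera ∩ Esperanza: 10:30-15:05, 15:15-15:30, 16:30-16:45, 17:30-17:55.
Vera ∩ Esperanza ∩ Zubin: 10:40-15:05, 17:30-17:55.
Vera ∩ Esperanza ∩ Zubin ∩ Dmitri: 10:40-15:05.
That's a single block of 265 minutes.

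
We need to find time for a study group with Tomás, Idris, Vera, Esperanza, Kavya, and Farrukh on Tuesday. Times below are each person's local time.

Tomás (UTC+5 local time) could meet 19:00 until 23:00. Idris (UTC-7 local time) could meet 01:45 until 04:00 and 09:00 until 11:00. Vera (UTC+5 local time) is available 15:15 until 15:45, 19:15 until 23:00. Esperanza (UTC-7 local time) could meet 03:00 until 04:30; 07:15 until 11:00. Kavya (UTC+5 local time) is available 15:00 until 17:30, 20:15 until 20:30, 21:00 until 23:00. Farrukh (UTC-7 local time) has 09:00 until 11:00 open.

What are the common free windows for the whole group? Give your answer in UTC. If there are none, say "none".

Tomás in UTC: 14:00-18:00 (subtract 5h to convert from UTC+5).
Idris in UTC: 08:45-11:00, 16:00-18:00 (add 7h to convert from UTC-7).
Vera in UTC: 10:15-10:45, 14:15-18:00 (subtract 5h to convert from UTC+5).
Esperanza in UTC: 10:00-11:30, 14:15-18:00 (add 7h to convert from UTC-7).
Kavya in UTC: 10:00-12:30, 15:15-15:30, 16:00-18:00 (subtract 5h to convert from UTC+5).
Farrukh in UTC: 16:00-18:00 (add 7h to convert from UTC-7).
Tomás ∩ Idris: 16:00-18:00.
Tomás ∩ Idris ∩ Vera: 16:00-18:00.
Tomás ∩ Idris ∩ Vera ∩ Esperanza: 16:00-18:00.
Tomás ∩ Idris ∩ Vera ∩ Esperanza ∩ Kavya: 16:00-18:00.
Tomás ∩ Idris ∩ Vera ∩ Esperanza ∩ Kavya ∩ Farrukh: 16:00-18:00.

16:00-18:00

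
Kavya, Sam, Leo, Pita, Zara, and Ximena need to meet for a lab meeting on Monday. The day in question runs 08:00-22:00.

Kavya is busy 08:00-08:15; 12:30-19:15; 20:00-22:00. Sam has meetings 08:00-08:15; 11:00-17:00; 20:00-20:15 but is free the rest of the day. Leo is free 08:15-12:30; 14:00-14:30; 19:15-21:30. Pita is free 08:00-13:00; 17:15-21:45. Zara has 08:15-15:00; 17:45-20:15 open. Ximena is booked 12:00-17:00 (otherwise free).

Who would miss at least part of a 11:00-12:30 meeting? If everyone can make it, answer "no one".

Sam, Ximena

Kavya free: 08:15-12:30, 19:15-20:00 (invert busy blocks within the working day).
Sam free: 08:15-11:00, 17:00-20:00, 20:15-22:00 (invert busy blocks within the working day).
Leo free: 08:15-12:30, 14:00-14:30, 19:15-21:30.
Pita free: 08:00-13:00, 17:15-21:45.
Zara free: 08:15-15:00, 17:45-20:15.
Ximena free: 08:00-12:00, 17:00-22:00 (invert busy blocks within the working day).
Kavya: free for 11:00-12:30. Sam: not fully free for 11:00-12:30. Leo: free for 11:00-12:30. Pita: free for 11:00-12:30. Zara: free for 11:00-12:30. Ximena: not fully free for 11:00-12:30.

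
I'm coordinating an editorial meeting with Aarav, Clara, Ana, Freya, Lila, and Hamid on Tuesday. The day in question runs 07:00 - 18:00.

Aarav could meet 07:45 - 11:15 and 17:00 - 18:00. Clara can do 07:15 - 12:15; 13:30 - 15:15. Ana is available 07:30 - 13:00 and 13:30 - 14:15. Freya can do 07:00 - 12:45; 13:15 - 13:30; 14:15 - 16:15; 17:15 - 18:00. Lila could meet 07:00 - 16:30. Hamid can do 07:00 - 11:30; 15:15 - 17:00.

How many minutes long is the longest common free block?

Aarav ∩ Clara: 07:45-11:15.
Aarav ∩ Clara ∩ Ana: 07:45-11:15.
Aarav ∩ Clara ∩ Ana ∩ Freya: 07:45-11:15.
Aarav ∩ Clara ∩ Ana ∩ Freya ∩ Lila: 07:45-11:15.
Aarav ∩ Clara ∩ Ana ∩ Freya ∩ Lila ∩ Hamid: 07:45-11:15.
The longest is 07:45-11:15 at 210 minutes.

210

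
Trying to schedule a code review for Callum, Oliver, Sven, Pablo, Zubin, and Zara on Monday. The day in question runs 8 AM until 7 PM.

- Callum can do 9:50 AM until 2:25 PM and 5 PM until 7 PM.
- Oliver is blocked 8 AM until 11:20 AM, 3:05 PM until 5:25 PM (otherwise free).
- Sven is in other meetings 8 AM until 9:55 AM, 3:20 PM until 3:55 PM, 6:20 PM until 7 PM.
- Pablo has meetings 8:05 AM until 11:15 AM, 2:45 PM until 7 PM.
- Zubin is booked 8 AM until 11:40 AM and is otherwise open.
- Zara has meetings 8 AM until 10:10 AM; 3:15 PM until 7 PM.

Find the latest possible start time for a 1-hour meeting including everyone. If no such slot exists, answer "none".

Callum free: 09:50-14:25, 17:00-19:00.
Oliver free: 11:20-15:05, 17:25-19:00 (invert busy blocks within the working day).
Sven free: 09:55-15:20, 15:55-18:20 (invert busy blocks within the working day).
Pablo free: 08:00-08:05, 11:15-14:45 (invert busy blocks within the working day).
Zubin free: 11:40-19:00 (invert busy blocks within the working day).
Zara free: 10:10-15:15 (invert busy blocks within the working day).
Callum ∩ Oliver: 11:20-14:25, 17:25-19:00.
Callum ∩ Oliver ∩ Sven: 11:20-14:25, 17:25-18:20.
Callum ∩ Oliver ∩ Sven ∩ Pablo: 11:20-14:25.
Callum ∩ Oliver ∩ Sven ∩ Pablo ∩ Zubin: 11:40-14:25.
Callum ∩ Oliver ∩ Sven ∩ Pablo ∩ Zubin ∩ Zara: 11:40-14:25.
So the common availability across everyone is 11:40-14:25.
The last common window of at least 60 minutes is 11:40-14:25; a 60-minute meeting can start as late as 13:25 and still end by 14:25.

13:25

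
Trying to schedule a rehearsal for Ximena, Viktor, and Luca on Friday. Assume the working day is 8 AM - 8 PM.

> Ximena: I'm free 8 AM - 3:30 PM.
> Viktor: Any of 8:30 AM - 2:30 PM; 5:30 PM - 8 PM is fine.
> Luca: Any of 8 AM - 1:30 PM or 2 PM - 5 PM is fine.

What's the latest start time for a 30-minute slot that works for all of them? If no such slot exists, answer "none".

Ximena ∩ Viktor: 08:30-14:30.
Ximena ∩ Viktor ∩ Luca: 08:30-13:30, 14:00-14:30.
The last common window of at least 30 minutes is 14:00-14:30; a 30-minute meeting can start as late as 14:00 and still end by 14:30.

14:00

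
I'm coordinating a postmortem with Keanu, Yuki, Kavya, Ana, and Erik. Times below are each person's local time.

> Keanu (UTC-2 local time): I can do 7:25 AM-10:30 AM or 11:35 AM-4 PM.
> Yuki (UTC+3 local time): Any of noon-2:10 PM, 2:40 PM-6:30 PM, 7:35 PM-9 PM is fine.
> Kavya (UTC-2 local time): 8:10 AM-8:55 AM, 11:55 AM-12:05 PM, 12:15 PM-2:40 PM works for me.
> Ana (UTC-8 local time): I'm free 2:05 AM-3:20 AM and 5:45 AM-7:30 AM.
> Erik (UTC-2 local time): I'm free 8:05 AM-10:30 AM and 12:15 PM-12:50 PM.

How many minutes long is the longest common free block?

Keanu in UTC: 09:25-12:30, 13:35-18:00 (add 2h to convert from UTC-2).
Yuki in UTC: 09:00-11:10, 11:40-15:30, 16:35-18:00 (subtract 3h to convert from UTC+3).
Kavya in UTC: 10:10-10:55, 13:55-14:05, 14:15-16:40 (add 2h to convert from UTC-2).
Ana in UTC: 10:05-11:20, 13:45-15:30 (add 8h to convert from UTC-8).
Erik in UTC: 10:05-12:30, 14:15-14:50 (add 2h to convert from UTC-2).
Keanu ∩ Yuki: 09:25-11:10, 11:40-12:30, 13:35-15:30, 16:35-18:00.
Keanu ∩ Yuki ∩ Kavya: 10:10-10:55, 13:55-14:05, 14:15-15:30, 16:35-16:40.
Keanu ∩ Yuki ∩ Kavya ∩ Ana: 10:10-10:55, 13:55-14:05, 14:15-15:30.
Keanu ∩ Yuki ∩ Kavya ∩ Ana ∩ Erik: 10:10-10:55, 14:15-14:50.
The longest is 10:10-10:55 at 45 minutes.

45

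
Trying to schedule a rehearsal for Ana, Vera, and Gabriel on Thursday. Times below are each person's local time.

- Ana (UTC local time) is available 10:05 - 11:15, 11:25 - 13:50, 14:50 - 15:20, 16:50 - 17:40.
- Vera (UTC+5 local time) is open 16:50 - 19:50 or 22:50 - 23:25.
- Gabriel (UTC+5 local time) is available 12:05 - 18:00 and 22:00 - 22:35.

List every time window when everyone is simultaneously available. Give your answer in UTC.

Ana in UTC: 10:05-11:15, 11:25-13:50, 14:50-15:20, 16:50-17:40.
Vera in UTC: 11:50-14:50, 17:50-18:25 (subtract 5h to convert from UTC+5).
Gabriel in UTC: 07:05-13:00, 17:00-17:35 (subtract 5h to convert from UTC+5).
Ana ∩ Vera: 11:50-13:50.
Ana ∩ Vera ∩ Gabriel: 11:50-13:00.

11:50-13:00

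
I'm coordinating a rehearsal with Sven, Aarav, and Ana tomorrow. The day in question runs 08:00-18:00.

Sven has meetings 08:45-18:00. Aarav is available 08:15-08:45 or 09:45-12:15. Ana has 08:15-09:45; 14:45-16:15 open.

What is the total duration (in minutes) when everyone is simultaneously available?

30

Sven free: 08:00-08:45 (invert busy blocks within the working day).
Aarav free: 08:15-08:45, 09:45-12:15.
Ana free: 08:15-09:45, 14:45-16:15.
Sven ∩ Aarav: 08:15-08:45.
Sven ∩ Aarav ∩ Ana: 08:15-08:45.
Those are the intersection windows.
That's a single block of 30 minutes.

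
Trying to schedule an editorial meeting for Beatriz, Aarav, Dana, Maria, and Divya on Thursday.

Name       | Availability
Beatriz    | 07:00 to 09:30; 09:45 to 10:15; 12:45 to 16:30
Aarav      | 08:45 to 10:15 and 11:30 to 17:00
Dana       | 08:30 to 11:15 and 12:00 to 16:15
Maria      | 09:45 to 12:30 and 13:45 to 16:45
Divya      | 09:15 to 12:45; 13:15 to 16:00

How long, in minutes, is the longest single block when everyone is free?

Beatriz ∩ Aarav: 08:45-09:30, 09:45-10:15, 12:45-16:30.
Beatriz ∩ Aarav ∩ Dana: 08:45-09:30, 09:45-10:15, 12:45-16:15.
Beatriz ∩ Aarav ∩ Dana ∩ Maria: 09:45-10:15, 13:45-16:15.
Beatriz ∩ Aarav ∩ Dana ∩ Maria ∩ Divya: 09:45-10:15, 13:45-16:00.
The longest is 13:45-16:00 at 135 minutes.

135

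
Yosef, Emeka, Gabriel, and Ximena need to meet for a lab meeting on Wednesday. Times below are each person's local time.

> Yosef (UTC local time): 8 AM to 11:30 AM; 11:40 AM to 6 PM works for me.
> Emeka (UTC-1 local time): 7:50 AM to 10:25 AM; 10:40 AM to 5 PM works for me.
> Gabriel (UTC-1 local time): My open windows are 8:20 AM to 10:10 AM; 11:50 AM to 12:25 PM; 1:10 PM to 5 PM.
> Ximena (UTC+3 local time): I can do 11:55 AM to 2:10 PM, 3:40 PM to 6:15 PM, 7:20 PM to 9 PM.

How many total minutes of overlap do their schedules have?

Yosef in UTC: 08:00-11:30, 11:40-18:00.
Emeka in UTC: 08:50-11:25, 11:40-18:00 (add 1h to convert from UTC-1).
Gabriel in UTC: 09:20-11:10, 12:50-13:25, 14:10-18:00 (add 1h to convert from UTC-1).
Ximena in UTC: 08:55-11:10, 12:40-15:15, 16:20-18:00 (subtract 3h to convert from UTC+3).
Yosef ∩ Emeka: 08:50-11:25, 11:40-18:00.
Yosef ∩ Emeka ∩ Gabriel: 09:20-11:10, 12:50-13:25, 14:10-18:00.
Yosef ∩ Emeka ∩ Gabriel ∩ Ximena: 09:20-11:10, 12:50-13:25, 14:10-15:15, 16:20-18:00.
Summing the common windows: 110 + 35 + 65 + 100 = 310 minutes.

310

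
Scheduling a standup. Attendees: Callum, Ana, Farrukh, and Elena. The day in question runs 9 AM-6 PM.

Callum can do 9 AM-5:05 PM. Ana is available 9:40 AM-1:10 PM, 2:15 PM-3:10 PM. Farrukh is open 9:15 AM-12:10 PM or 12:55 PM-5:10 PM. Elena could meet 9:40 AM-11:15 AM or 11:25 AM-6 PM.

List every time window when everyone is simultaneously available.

Callum ∩ Ana: 09:40-13:10, 14:15-15:10.
Callum ∩ Ana ∩ Farrukh: 09:40-12:10, 12:55-13:10, 14:15-15:10.
Callum ∩ Ana ∩ Farrukh ∩ Elena: 09:40-11:15, 11:25-12:10, 12:55-13:10, 14:15-15:10.
Those are the intersection windows.

09:40-11:15, 11:25-12:10, 12:55-13:10, 14:15-15:10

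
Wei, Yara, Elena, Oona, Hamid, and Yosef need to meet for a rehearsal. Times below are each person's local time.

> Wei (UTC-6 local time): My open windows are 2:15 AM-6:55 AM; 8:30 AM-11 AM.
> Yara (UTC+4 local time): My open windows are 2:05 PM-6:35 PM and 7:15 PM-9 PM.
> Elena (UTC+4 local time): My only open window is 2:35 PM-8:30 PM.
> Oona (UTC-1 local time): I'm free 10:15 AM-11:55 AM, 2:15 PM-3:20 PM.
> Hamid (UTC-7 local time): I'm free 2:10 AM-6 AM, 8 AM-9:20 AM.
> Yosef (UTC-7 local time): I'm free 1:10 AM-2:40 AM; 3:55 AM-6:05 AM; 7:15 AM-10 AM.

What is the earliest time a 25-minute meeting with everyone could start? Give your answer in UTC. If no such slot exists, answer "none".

11:15

Wei in UTC: 08:15-12:55, 14:30-17:00 (add 6h to convert from UTC-6).
Yara in UTC: 10:05-14:35, 15:15-17:00 (subtract 4h to convert from UTC+4).
Elena in UTC: 10:35-16:30 (subtract 4h to convert from UTC+4).
Oona in UTC: 11:15-12:55, 15:15-16:20 (add 1h to convert from UTC-1).
Hamid in UTC: 09:10-13:00, 15:00-16:20 (add 7h to convert from UTC-7).
Yosef in UTC: 08:10-09:40, 10:55-13:05, 14:15-17:00 (add 7h to convert from UTC-7).
Wei ∩ Yara: 10:05-12:55, 14:30-14:35, 15:15-17:00.
Wei ∩ Yara ∩ Elena: 10:35-12:55, 14:30-14:35, 15:15-16:30.
Wei ∩ Yara ∩ Elena ∩ Oona: 11:15-12:55, 15:15-16:20.
Wei ∩ Yara ∩ Elena ∩ Oona ∩ Hamid: 11:15-12:55, 15:15-16:20.
Wei ∩ Yara ∩ Elena ∩ Oona ∩ Hamid ∩ Yosef: 11:15-12:55, 15:15-16:20.
The first common window of at least 25 minutes is 11:15-12:55, so the earliest start is 11:15.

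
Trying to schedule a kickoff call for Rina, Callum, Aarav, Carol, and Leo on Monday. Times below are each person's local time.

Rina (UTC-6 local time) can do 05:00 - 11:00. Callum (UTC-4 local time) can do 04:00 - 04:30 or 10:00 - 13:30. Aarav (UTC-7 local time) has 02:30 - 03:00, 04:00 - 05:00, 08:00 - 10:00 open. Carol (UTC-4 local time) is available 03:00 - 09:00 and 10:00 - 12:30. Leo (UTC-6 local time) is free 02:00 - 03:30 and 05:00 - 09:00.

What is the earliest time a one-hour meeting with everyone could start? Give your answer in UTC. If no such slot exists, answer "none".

Rina in UTC: 11:00-17:00 (add 6h to convert from UTC-6).
Callum in UTC: 08:00-08:30, 14:00-17:30 (add 4h to convert from UTC-4).
Aarav in UTC: 09:30-10:00, 11:00-12:00, 15:00-17:00 (add 7h to convert from UTC-7).
Carol in UTC: 07:00-13:00, 14:00-16:30 (add 4h to convert from UTC-4).
Leo in UTC: 08:00-09:30, 11:00-15:00 (add 6h to convert from UTC-6).
Rina ∩ Callum: 14:00-17:00.
Rina ∩ Callum ∩ Aarav: 15:00-17:00.
Rina ∩ Callum ∩ Aarav ∩ Carol: 15:00-16:30.
Rina ∩ Callum ∩ Aarav ∩ Carol ∩ Leo: ∅.
There is no time when everyone is free.
No common window is at least 60 minutes long.

none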